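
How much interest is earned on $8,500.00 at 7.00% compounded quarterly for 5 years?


Compound interest earned = final amount − principal.
A = P(1 + r/n)^(nt) = $8,500.00 × (1 + 0.07/4)^(4 × 5) = $12,025.61
Interest = A − P = $12,025.61 − $8,500.00 = $3,525.61

Interest = A - P = $3,525.61


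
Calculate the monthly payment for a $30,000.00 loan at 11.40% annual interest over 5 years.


Loan payment formula: PMT = PV × r / (1 − (1 + r)^(−n))
Monthly rate r = 0.114/12 = 0.0095, n = 60 months
Denominator: 1 − (1 + 0.114/12)^(−60) = 0.432951
PMT = $30,000.00 × (0.114/12) / 0.432951
PMT = $658.27 per month

PMT = PV × r / (1-(1+r)^(-n)) = $658.27/month


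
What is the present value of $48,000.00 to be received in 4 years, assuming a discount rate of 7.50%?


Present value formula: PV = FV / (1 + r)^t
PV = $48,000.00 / (1 + 0.075)^4
PV = $48,000.00 / 1.335469
PV = $35,942.43

PV = FV / (1 + r)^t = $35,942.43


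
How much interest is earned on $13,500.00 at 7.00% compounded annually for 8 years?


Compound interest earned = final amount − principal.
A = P(1 + r/n)^(nt) = $13,500.00 × (1 + 0.07/1)^(1 × 8) = $23,195.51
Interest = A − P = $23,195.51 − $13,500.00 = $9,695.51

Interest = A - P = $9,695.51


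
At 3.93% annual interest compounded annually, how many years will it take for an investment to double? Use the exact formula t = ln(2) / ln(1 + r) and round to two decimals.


Doubling condition: (1 + r)^t = 2
Take ln of both sides: t × ln(1 + r) = ln(2)
t = ln(2) / ln(1 + r)
t = 0.693147 / 0.038547
t = 17.98

t = ln(2) / ln(1 + r) = 17.98 years


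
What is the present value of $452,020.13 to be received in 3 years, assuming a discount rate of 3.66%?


Present value formula: PV = FV / (1 + r)^t
PV = $452,020.13 / (1 + 0.0366)^3
PV = $452,020.13 / 1.11386771
PV = $405,811.32

PV = FV / (1 + r)^t = $405,811.32


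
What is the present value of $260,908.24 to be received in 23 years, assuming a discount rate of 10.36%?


Present value formula: PV = FV / (1 + r)^t
PV = $260,908.24 / (1 + 0.1036)^23
PV = $260,908.24 / 9.653147
PV = $27,028.31

PV = FV / (1 + r)^t = $27,028.31


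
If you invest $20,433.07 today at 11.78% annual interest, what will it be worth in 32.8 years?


Future value formula: FV = PV × (1 + r)^t
FV = $20,433.07 × (1 + 0.1178)^32.8
FV = $20,433.07 × 38.5782616
FV = $788,272.32

FV = PV × (1 + r)^t = $788,272.32


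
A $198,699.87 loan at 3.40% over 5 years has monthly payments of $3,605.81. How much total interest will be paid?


Total paid over the life of the loan = PMT × n.
Total paid = $3,605.81 × 60 = $216,348.60
Total interest = total paid − principal = $216,348.60 − $198,699.87 = $17,648.73

Total interest = (PMT × n) - PV = $17,648.73


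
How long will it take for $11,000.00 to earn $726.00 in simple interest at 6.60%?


Rearrange the simple interest formula for t:
I = P × r × t  ⇒  t = I / (P × r)
t = $726.00 / ($11,000.00 × 0.066)
t = 1

t = I/(P×r) = 1 year


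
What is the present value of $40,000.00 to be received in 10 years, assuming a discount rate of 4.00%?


Present value formula: PV = FV / (1 + r)^t
PV = $40,000.00 / (1 + 0.04)^10
PV = $40,000.00 / 1.480244
PV = $27,022.57

PV = FV / (1 + r)^t = $27,022.57


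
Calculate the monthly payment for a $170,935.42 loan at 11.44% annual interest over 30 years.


Loan payment formula: PMT = PV × r / (1 − (1 + r)^(−n))
Monthly rate r = 0.1144/12 ≈ 0.00953333, n = 360 months
Denominator: 1 − (1 + 0.1144/12)^(−360) = 0.967148
PMT = $170,935.42 × (0.1144/12) / 0.967148
PMT = $1,684.94 per month

PMT = PV × r / (1-(1+r)^(-n)) = $1,684.94/month


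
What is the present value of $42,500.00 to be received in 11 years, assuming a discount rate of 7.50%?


Present value formula: PV = FV / (1 + r)^t
PV = $42,500.00 / (1 + 0.075)^11
PV = $42,500.00 / 2.2156089
PV = $19,182.09

PV = FV / (1 + r)^t = $19,182.09


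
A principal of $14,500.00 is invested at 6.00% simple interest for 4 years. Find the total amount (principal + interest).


Total amount formula: A = P(1 + rt) = P + P·r·t
Interest: I = P × r × t = $14,500.00 × 0.06 × 4 = $3,480.00
A = P + I = $14,500.00 + $3,480.00 = $17,980.00

A = P + I = P(1 + rt) = $17,980.00


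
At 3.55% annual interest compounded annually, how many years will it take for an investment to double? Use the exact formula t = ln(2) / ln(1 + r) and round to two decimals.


Doubling condition: (1 + r)^t = 2
Take ln of both sides: t × ln(1 + r) = ln(2)
t = ln(2) / ln(1 + r)
t = 0.693147 / 0.034884
t = 19.87

t = ln(2) / ln(1 + r) = 19.87 years


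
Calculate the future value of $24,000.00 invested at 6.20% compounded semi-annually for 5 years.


Compound interest formula: A = P(1 + r/n)^(nt)
A = $24,000.00 × (1 + 0.062/2)^(2 × 5)
Growth factor: (1 + 0.062/2)^10 = 1.3570213
A = $24,000.00 × 1.3570213
A = $32,568.51

A = P(1 + r/n)^(nt) = $32,568.51


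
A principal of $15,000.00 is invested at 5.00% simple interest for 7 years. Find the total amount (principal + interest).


Total amount formula: A = P(1 + rt) = P + P·r·t
Interest: I = P × r × t = $15,000.00 × 0.05 × 7 = $5,250.00
A = P + I = $15,000.00 + $5,250.00 = $20,250.00

A = P + I = P(1 + rt) = $20,250.00


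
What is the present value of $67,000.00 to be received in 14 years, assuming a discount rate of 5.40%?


Present value formula: PV = FV / (1 + r)^t
PV = $67,000.00 / (1 + 0.054)^14
PV = $67,000.00 / 2.088183
PV = $32,085.31

PV = FV / (1 + r)^t = $32,085.31


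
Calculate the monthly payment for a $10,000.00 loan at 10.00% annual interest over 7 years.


Loan payment formula: PMT = PV × r / (1 − (1 + r)^(−n))
Monthly rate r = 0.1/12 ≈ 0.00833333, n = 84 months
Denominator: 1 − (1 + 0.1/12)^(−84) = 0.501972
PMT = $10,000.00 × (0.1/12) / 0.501972
PMT = $166.01 per month

PMT = PV × r / (1-(1+r)^(-n)) = $166.01/month


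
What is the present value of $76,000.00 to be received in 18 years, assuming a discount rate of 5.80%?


Present value formula: PV = FV / (1 + r)^t
PV = $76,000.00 / (1 + 0.058)^18
PV = $76,000.00 / 2.758938
PV = $27,546.83

PV = FV / (1 + r)^t = $27,546.83


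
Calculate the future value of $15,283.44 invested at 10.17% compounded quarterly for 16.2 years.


Compound interest formula: A = P(1 + r/n)^(nt)
A = $15,283.44 × (1 + 0.1017/4)^(4 × 16.2)
Growth factor: (1 + 0.1017/4)^64.8 = 5.0883012
A = $15,283.44 × 5.0883012
A = $77,766.75

A = P(1 + r/n)^(nt) = $77,766.75


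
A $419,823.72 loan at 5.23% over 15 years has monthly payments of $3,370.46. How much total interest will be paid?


Total paid over the life of the loan = PMT × n.
Total paid = $3,370.46 × 180 = $606,682.80
Total interest = total paid − principal = $606,682.80 − $419,823.72 = $186,859.08

Total interest = (PMT × n) - PV = $186,859.08


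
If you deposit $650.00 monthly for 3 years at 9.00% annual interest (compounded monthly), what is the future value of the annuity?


Future value of an ordinary annuity: FV = PMT × ((1 + r)^n − 1) / r
Monthly rate r = 0.09/12 = 0.0075, n = 36
FV = $650.00 × ((1 + 0.09/12)^36 − 1) / (0.09/12)
FV = $650.00 × 41.152716
FV = $26,749.27

FV = PMT × ((1+r)^n - 1)/r = $26,749.27


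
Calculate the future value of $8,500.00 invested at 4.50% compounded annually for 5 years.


Compound interest formula: A = P(1 + r/n)^(nt)
A = $8,500.00 × (1 + 0.045/1)^(1 × 5)
Growth factor: (1 + 0.045/1)^5 = 1.246182
A = $8,500.00 × 1.246182
A = $10,592.55

A = P(1 + r/n)^(nt) = $10,592.55


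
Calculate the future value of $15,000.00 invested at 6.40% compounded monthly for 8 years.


Compound interest formula: A = P(1 + r/n)^(nt)
A = $15,000.00 × (1 + 0.064/12)^(12 × 8)
Growth factor: (1 + 0.064/12)^96 = 1.6663565
A = $15,000.00 × 1.6663565
A = $24,995.35

A = P(1 + r/n)^(nt) = $24,995.35


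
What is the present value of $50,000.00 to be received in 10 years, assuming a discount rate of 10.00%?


Present value formula: PV = FV / (1 + r)^t
PV = $50,000.00 / (1 + 0.1)^10
PV = $50,000.00 / 2.5937425
PV = $19,277.16

PV = FV / (1 + r)^t = $19,277.16


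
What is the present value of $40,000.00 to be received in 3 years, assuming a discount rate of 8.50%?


Present value formula: PV = FV / (1 + r)^t
PV = $40,000.00 / (1 + 0.085)^3
PV = $40,000.00 / 1.2772891
PV = $31,316.32

PV = FV / (1 + r)^t = $31,316.32


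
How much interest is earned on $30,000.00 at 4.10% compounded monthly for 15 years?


Compound interest earned = final amount − principal.
A = P(1 + r/n)^(nt) = $30,000.00 × (1 + 0.041/12)^(12 × 15) = $55,431.56
Interest = A − P = $55,431.56 − $30,000.00 = $25,431.56

Interest = A - P = $25,431.56


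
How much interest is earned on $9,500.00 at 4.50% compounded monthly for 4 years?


Compound interest earned = final amount − principal.
A = P(1 + r/n)^(nt) = $9,500.00 × (1 + 0.045/12)^(12 × 4) = $11,369.74
Interest = A − P = $11,369.74 − $9,500.00 = $1,869.74

Interest = A - P = $1,869.74


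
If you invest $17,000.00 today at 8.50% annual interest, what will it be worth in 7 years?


Future value formula: FV = PV × (1 + r)^t
FV = $17,000.00 × (1 + 0.085)^7
FV = $17,000.00 × 1.7701422
FV = $30,092.42

FV = PV × (1 + r)^t = $30,092.42


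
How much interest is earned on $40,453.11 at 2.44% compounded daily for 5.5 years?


Compound interest earned = final amount − principal.
A = P(1 + r/n)^(nt) = $40,453.11 × (1 + 0.0244/365)^(365 × 5.5) = $46,262.84
Interest = A − P = $46,262.84 − $40,453.11 = $5,809.73

Interest = A - P = $5,809.73


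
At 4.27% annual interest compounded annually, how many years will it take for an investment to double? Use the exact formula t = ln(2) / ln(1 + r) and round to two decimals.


Doubling condition: (1 + r)^t = 2
Take ln of both sides: t × ln(1 + r) = ln(2)
t = ln(2) / ln(1 + r)
t = 0.693147 / 0.041814
t = 16.58

t = ln(2) / ln(1 + r) = 16.58 years


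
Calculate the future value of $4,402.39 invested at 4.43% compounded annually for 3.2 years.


Compound interest formula: A = P(1 + r/n)^(nt)
A = $4,402.39 × (1 + 0.0443/1)^(1 × 3.2)
Growth factor: (1 + 0.0443/1)^3.2 = 1.1487906
A = $4,402.39 × 1.1487906
A = $5,057.42

A = P(1 + r/n)^(nt) = $5,057.42


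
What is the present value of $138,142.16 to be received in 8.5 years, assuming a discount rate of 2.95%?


Present value formula: PV = FV / (1 + r)^t
PV = $138,142.16 / (1 + 0.0295)^8.5
PV = $138,142.16 / 1.2803361
PV = $107,895.23

PV = FV / (1 + r)^t = $107,895.23


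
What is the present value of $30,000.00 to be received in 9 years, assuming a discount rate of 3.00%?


Present value formula: PV = FV / (1 + r)^t
PV = $30,000.00 / (1 + 0.03)^9
PV = $30,000.00 / 1.3047732
PV = $22,992.50

PV = FV / (1 + r)^t = $22,992.50


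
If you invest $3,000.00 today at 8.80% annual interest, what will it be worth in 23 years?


Future value formula: FV = PV × (1 + r)^t
FV = $3,000.00 × (1 + 0.088)^23
FV = $3,000.00 × 6.957682
FV = $20,873.05

FV = PV × (1 + r)^t = $20,873.05


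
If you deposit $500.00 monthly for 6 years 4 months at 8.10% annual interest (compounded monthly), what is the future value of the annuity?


Future value of an ordinary annuity: FV = PMT × ((1 + r)^n − 1) / r
Monthly rate r = 0.081/12 = 0.00675, n = 76
FV = $500.00 × ((1 + 0.081/12)^76 − 1) / (0.081/12)
FV = $500.00 × 98.876754
FV = $49,438.38

FV = PMT × ((1+r)^n - 1)/r = $49,438.38


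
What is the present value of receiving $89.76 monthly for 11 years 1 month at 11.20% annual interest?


Present value of an ordinary annuity: PV = PMT × (1 − (1 + r)^(−n)) / r
Monthly rate r = 0.112/12 ≈ 0.00933333, n = 133
PV = $89.76 × (1 − (1 + 0.112/12)^(−133)) / (0.112/12)
PV = $89.76 × 75.999941
PV = $6,821.75

PV = PMT × (1-(1+r)^(-n))/r = $6,821.75


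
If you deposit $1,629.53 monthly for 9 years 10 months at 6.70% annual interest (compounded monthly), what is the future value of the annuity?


Future value of an ordinary annuity: FV = PMT × ((1 + r)^n − 1) / r
Monthly rate r = 0.067/12 ≈ 0.00558333, n = 118
FV = $1,629.53 × ((1 + 0.067/12)^118 − 1) / (0.067/12)
FV = $1,629.53 × 166.387774
FV = $271,133.87

FV = PMT × ((1+r)^n - 1)/r = $271,133.87


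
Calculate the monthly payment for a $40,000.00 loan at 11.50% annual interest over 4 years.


Loan payment formula: PMT = PV × r / (1 − (1 + r)^(−n))
Monthly rate r = 0.115/12 ≈ 0.00958333, n = 48 months
Denominator: 1 − (1 + 0.115/12)^(−48) = 0.367332
PMT = $40,000.00 × (0.115/12) / 0.367332
PMT = $1,043.56 per month

PMT = PV × r / (1-(1+r)^(-n)) = $1,043.56/month


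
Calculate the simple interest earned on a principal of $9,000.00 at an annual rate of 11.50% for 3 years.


Simple interest formula: I = P × r × t
I = $9,000.00 × 0.115 × 3
I = $3,105.00

I = P × r × t = $3,105.00


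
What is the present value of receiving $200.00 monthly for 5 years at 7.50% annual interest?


Present value of an ordinary annuity: PV = PMT × (1 − (1 + r)^(−n)) / r
Monthly rate r = 0.075/12 = 0.00625, n = 60
PV = $200.00 × (1 − (1 + 0.075/12)^(−60)) / (0.075/12)
PV = $200.00 × 49.905308
PV = $9,981.06

PV = PMT × (1-(1+r)^(-n))/r = $9,981.06


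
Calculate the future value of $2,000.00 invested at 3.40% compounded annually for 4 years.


Compound interest formula: A = P(1 + r/n)^(nt)
A = $2,000.00 × (1 + 0.034/1)^(1 × 4)
Growth factor: (1 + 0.034/1)^4 = 1.143095
A = $2,000.00 × 1.143095
A = $2,286.19

A = P(1 + r/n)^(nt) = $2,286.19


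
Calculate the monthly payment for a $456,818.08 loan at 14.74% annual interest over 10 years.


Loan payment formula: PMT = PV × r / (1 − (1 + r)^(−n))
Monthly rate r = 0.1474/12 ≈ 0.01228333, n = 120 months
Denominator: 1 − (1 + 0.1474/12)^(−120) = 0.768927
PMT = $456,818.08 × (0.1474/12) / 0.768927
PMT = $7,297.51 per month

PMT = PV × r / (1-(1+r)^(-n)) = $7,297.51/month


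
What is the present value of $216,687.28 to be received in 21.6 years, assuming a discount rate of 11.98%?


Present value formula: PV = FV / (1 + r)^t
PV = $216,687.28 / (1 + 0.1198)^21.6
PV = $216,687.28 / 11.519510
PV = $18,810.46

PV = FV / (1 + r)^t = $18,810.46


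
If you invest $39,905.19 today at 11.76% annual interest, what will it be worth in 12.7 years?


Future value formula: FV = PV × (1 + r)^t
FV = $39,905.19 × (1 + 0.1176)^12.7
FV = $39,905.19 × 4.104282
FV = $163,782.15

FV = PV × (1 + r)^t = $163,782.15


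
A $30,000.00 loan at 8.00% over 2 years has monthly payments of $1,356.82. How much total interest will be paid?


Total paid over the life of the loan = PMT × n.
Total paid = $1,356.82 × 24 = $32,563.68
Total interest = total paid − principal = $32,563.68 − $30,000.00 = $2,563.68

Total interest = (PMT × n) - PV = $2,563.68


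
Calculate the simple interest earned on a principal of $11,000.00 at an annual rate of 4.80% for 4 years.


Simple interest formula: I = P × r × t
I = $11,000.00 × 0.048 × 4
I = $2,112.00

I = P × r × t = $2,112.00


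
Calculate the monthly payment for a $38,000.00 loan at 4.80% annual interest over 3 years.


Loan payment formula: PMT = PV × r / (1 − (1 + r)^(−n))
Monthly rate r = 0.048/12 = 0.004, n = 36 months
Denominator: 1 − (1 + 0.048/12)^(−36) = 0.133864
PMT = $38,000.00 × (0.048/12) / 0.133864
PMT = $1,135.48 per month

PMT = PV × r / (1-(1+r)^(-n)) = $1,135.48/month


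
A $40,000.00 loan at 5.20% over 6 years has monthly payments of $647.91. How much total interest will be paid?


Total paid over the life of the loan = PMT × n.
Total paid = $647.91 × 72 = $46,649.52
Total interest = total paid − principal = $46,649.52 − $40,000.00 = $6,649.52

Total interest = (PMT × n) - PV = $6,649.52


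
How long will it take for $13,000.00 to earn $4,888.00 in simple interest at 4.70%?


Rearrange the simple interest formula for t:
I = P × r × t  ⇒  t = I / (P × r)
t = $4,888.00 / ($13,000.00 × 0.047)
t = 8

t = I/(P×r) = 8 years


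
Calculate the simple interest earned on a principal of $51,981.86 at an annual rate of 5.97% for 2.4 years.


Simple interest formula: I = P × r × t
I = $51,981.86 × 0.0597 × 2.4
I = $7,447.96

I = P × r × t = $7,447.96


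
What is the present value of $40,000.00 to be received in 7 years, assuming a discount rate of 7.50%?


Present value formula: PV = FV / (1 + r)^t
PV = $40,000.00 / (1 + 0.075)^7
PV = $40,000.00 / 1.659049
PV = $24,110.20

PV = FV / (1 + r)^t = $24,110.20


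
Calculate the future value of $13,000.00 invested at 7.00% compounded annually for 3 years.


Compound interest formula: A = P(1 + r/n)^(nt)
A = $13,000.00 × (1 + 0.07/1)^(1 × 3)
Growth factor: (1 + 0.07/1)^3 = 1.225043
A = $13,000.00 × 1.225043
A = $15,925.56

A = P(1 + r/n)^(nt) = $15,925.56


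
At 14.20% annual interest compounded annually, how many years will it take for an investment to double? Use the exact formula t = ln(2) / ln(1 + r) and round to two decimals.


Doubling condition: (1 + r)^t = 2
Take ln of both sides: t × ln(1 + r) = ln(2)
t = ln(2) / ln(1 + r)
t = 0.693147 / 0.132781
t = 5.22

t = ln(2) / ln(1 + r) = 5.22 years


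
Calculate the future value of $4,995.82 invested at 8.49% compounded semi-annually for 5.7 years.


Compound interest formula: A = P(1 + r/n)^(nt)
A = $4,995.82 × (1 + 0.0849/2)^(2 × 5.7)
Growth factor: (1 + 0.0849/2)^11.4 = 1.606311
A = $4,995.82 × 1.606311
A = $8,024.84

A = P(1 + r/n)^(nt) = $8,024.84


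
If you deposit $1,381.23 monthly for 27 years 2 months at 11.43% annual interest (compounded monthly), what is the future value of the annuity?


Future value of an ordinary annuity: FV = PMT × ((1 + r)^n − 1) / r
Monthly rate r = 0.1143/12 = 0.009525, n = 326
FV = $1,381.23 × ((1 + 0.1143/12)^326 − 1) / (0.1143/12)
FV = $1,381.23 × 2203.367875
FV = $3,043,357.81

FV = PMT × ((1+r)^n - 1)/r = $3,043,357.81


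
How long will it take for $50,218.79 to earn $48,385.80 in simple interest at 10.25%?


Rearrange the simple interest formula for t:
I = P × r × t  ⇒  t = I / (P × r)
t = $48,385.80 / ($50,218.79 × 0.1025)
t = 9.4

t = I/(P×r) = 9.4 years


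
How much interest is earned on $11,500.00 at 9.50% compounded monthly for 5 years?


Compound interest earned = final amount − principal.
A = P(1 + r/n)^(nt) = $11,500.00 × (1 + 0.095/12)^(12 × 5) = $18,457.61
Interest = A − P = $18,457.61 − $11,500.00 = $6,957.61

Interest = A - P = $6,957.61


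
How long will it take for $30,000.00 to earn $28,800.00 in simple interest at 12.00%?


Rearrange the simple interest formula for t:
I = P × r × t  ⇒  t = I / (P × r)
t = $28,800.00 / ($30,000.00 × 0.12)
t = 8

t = I/(P×r) = 8 years


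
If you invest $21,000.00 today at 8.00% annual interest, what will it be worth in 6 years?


Future value formula: FV = PV × (1 + r)^t
FV = $21,000.00 × (1 + 0.08)^6
FV = $21,000.00 × 1.5868743
FV = $33,324.36

FV = PV × (1 + r)^t = $33,324.36


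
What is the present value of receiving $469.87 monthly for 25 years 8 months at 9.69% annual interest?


Present value of an ordinary annuity: PV = PMT × (1 − (1 + r)^(−n)) / r
Monthly rate r = 0.0969/12 = 0.008075, n = 308
PV = $469.87 × (1 − (1 + 0.0969/12)^(−308)) / (0.0969/12)
PV = $469.87 × 113.438338
PV = $53,301.27

PV = PMT × (1-(1+r)^(-n))/r = $53,301.27


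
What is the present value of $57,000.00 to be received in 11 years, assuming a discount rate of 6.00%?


Present value formula: PV = FV / (1 + r)^t
PV = $57,000.00 / (1 + 0.06)^11
PV = $57,000.00 / 1.8982986
PV = $30,026.89

PV = FV / (1 + r)^t = $30,026.89


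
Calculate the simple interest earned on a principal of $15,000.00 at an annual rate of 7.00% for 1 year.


Simple interest formula: I = P × r × t
I = $15,000.00 × 0.07 × 1
I = $1,050.00

I = P × r × t = $1,050.00


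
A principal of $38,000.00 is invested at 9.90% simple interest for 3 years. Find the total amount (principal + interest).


Total amount formula: A = P(1 + rt) = P + P·r·t
Interest: I = P × r × t = $38,000.00 × 0.099 × 3 = $11,286.00
A = P + I = $38,000.00 + $11,286.00 = $49,286.00

A = P + I = P(1 + rt) = $49,286.00


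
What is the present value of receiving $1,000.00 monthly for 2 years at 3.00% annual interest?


Present value of an ordinary annuity: PV = PMT × (1 − (1 + r)^(−n)) / r
Monthly rate r = 0.03/12 = 0.0025, n = 24
PV = $1,000.00 × (1 − (1 + 0.03/12)^(−24)) / (0.03/12)
PV = $1,000.00 × 23.265980
PV = $23,265.98

PV = PMT × (1-(1+r)^(-n))/r = $23,265.98


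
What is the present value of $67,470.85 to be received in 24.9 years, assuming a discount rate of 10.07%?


Present value formula: PV = FV / (1 + r)^t
PV = $67,470.85 / (1 + 0.1007)^24.9
PV = $67,470.85 / 10.903283
PV = $6,188.12

PV = FV / (1 + r)^t = $6,188.12


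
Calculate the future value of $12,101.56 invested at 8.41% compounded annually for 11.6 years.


Compound interest formula: A = P(1 + r/n)^(nt)
A = $12,101.56 × (1 + 0.0841/1)^(1 × 11.6)
Growth factor: (1 + 0.0841/1)^11.6 = 2.551552
A = $12,101.56 × 2.551552
A = $30,877.76

A = P(1 + r/n)^(nt) = $30,877.76


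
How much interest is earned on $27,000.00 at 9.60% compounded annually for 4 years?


Compound interest earned = final amount − principal.
A = P(1 + r/n)^(nt) = $27,000.00 × (1 + 0.096/1)^(1 × 4) = $38,958.84
Interest = A − P = $38,958.84 − $27,000.00 = $11,958.84

Interest = A - P = $11,958.84


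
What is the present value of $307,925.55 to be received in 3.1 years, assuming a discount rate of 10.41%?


Present value formula: PV = FV / (1 + r)^t
PV = $307,925.55 / (1 + 0.1041)^3.1
PV = $307,925.55 / 1.3593337
PV = $226,526.83

PV = FV / (1 + r)^t = $226,526.83


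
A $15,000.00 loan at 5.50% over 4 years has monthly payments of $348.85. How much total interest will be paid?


Total paid over the life of the loan = PMT × n.
Total paid = $348.85 × 48 = $16,744.80
Total interest = total paid − principal = $16,744.80 − $15,000.00 = $1,744.80

Total interest = (PMT × n) - PV = $1,744.80


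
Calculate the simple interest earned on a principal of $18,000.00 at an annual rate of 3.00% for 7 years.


Simple interest formula: I = P × r × t
I = $18,000.00 × 0.03 × 7
I = $3,780.00

I = P × r × t = $3,780.00


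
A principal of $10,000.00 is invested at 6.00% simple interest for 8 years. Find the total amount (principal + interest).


Total amount formula: A = P(1 + rt) = P + P·r·t
Interest: I = P × r × t = $10,000.00 × 0.06 × 8 = $4,800.00
A = P + I = $10,000.00 + $4,800.00 = $14,800.00

A = P + I = P(1 + rt) = $14,800.00


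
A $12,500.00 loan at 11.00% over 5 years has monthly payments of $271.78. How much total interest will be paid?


Total paid over the life of the loan = PMT × n.
Total paid = $271.78 × 60 = $16,306.80
Total interest = total paid − principal = $16,306.80 − $12,500.00 = $3,806.80

Total interest = (PMT × n) - PV = $3,806.80


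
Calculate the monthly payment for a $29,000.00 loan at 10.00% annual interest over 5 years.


Loan payment formula: PMT = PV × r / (1 − (1 + r)^(−n))
Monthly rate r = 0.1/12 ≈ 0.00833333, n = 60 months
Denominator: 1 − (1 + 0.1/12)^(−60) = 0.392211
PMT = $29,000.00 × (0.1/12) / 0.392211
PMT = $616.16 per month

PMT = PV × r / (1-(1+r)^(-n)) = $616.16/month


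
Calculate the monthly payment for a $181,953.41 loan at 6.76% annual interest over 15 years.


Loan payment formula: PMT = PV × r / (1 − (1 + r)^(−n))
Monthly rate r = 0.0676/12 ≈ 0.00563333, n = 180 months
Denominator: 1 − (1 + 0.0676/12)^(−180) = 0.636201
PMT = $181,953.41 × (0.0676/12) / 0.636201
PMT = $1,611.13 per month

PMT = PV × r / (1-(1+r)^(-n)) = $1,611.13/month


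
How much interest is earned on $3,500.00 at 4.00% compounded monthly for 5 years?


Compound interest earned = final amount − principal.
A = P(1 + r/n)^(nt) = $3,500.00 × (1 + 0.04/12)^(12 × 5) = $4,273.49
Interest = A − P = $4,273.49 − $3,500.00 = $773.49

Interest = A - P = $773.49


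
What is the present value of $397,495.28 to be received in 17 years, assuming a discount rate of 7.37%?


Present value formula: PV = FV / (1 + r)^t
PV = $397,495.28 / (1 + 0.0737)^17
PV = $397,495.28 / 3.3497331
PV = $118,664.76

PV = FV / (1 + r)^t = $118,664.76


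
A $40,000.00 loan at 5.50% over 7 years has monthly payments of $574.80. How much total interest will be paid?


Total paid over the life of the loan = PMT × n.
Total paid = $574.80 × 84 = $48,283.20
Total interest = total paid − principal = $48,283.20 − $40,000.00 = $8,283.20

Total interest = (PMT × n) - PV = $8,283.20


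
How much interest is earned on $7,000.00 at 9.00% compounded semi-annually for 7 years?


Compound interest earned = final amount − principal.
A = P(1 + r/n)^(nt) = $7,000.00 × (1 + 0.09/2)^(2 × 7) = $12,963.61
Interest = A − P = $12,963.61 − $7,000.00 = $5,963.61

Interest = A - P = $5,963.61


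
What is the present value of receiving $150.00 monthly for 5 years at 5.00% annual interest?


Present value of an ordinary annuity: PV = PMT × (1 − (1 + r)^(−n)) / r
Monthly rate r = 0.05/12 ≈ 0.00416667, n = 60
PV = $150.00 × (1 − (1 + 0.05/12)^(−60)) / (0.05/12)
PV = $150.00 × 52.990706
PV = $7,948.61

PV = PMT × (1-(1+r)^(-n))/r = $7,948.61


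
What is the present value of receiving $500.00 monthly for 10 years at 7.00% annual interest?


Present value of an ordinary annuity: PV = PMT × (1 − (1 + r)^(−n)) / r
Monthly rate r = 0.07/12 ≈ 0.00583333, n = 120
PV = $500.00 × (1 − (1 + 0.07/12)^(−120)) / (0.07/12)
PV = $500.00 × 86.126354
PV = $43,063.18

PV = PMT × (1-(1+r)^(-n))/r = $43,063.18


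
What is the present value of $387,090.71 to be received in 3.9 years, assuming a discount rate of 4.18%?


Present value formula: PV = FV / (1 + r)^t
PV = $387,090.71 / (1 + 0.0418)^3.9
PV = $387,090.71 / 1.1731647
PV = $329,954.28

PV = FV / (1 + r)^t = $329,954.28


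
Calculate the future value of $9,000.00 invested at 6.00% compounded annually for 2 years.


Compound interest formula: A = P(1 + r/n)^(nt)
A = $9,000.00 × (1 + 0.06/1)^(1 × 2)
Growth factor: (1 + 0.06/1)^2 = 1.123600
A = $9,000.00 × 1.123600
A = $10,112.40

A = P(1 + r/n)^(nt) = $10,112.40


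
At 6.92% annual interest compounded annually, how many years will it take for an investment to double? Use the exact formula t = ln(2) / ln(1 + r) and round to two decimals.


Doubling condition: (1 + r)^t = 2
Take ln of both sides: t × ln(1 + r) = ln(2)
t = ln(2) / ln(1 + r)
t = 0.693147 / 0.066911
t = 10.36

t = ln(2) / ln(1 + r) = 10.36 years


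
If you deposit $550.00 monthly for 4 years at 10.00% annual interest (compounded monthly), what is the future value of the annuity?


Future value of an ordinary annuity: FV = PMT × ((1 + r)^n − 1) / r
Monthly rate r = 0.1/12 ≈ 0.00833333, n = 48
FV = $550.00 × ((1 + 0.1/12)^48 − 1) / (0.1/12)
FV = $550.00 × 58.722492
FV = $32,297.37

FV = PMT × ((1+r)^n - 1)/r = $32,297.37


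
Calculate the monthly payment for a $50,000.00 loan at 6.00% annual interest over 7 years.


Loan payment formula: PMT = PV × r / (1 − (1 + r)^(−n))
Monthly rate r = 0.06/12 = 0.005, n = 84 months
Denominator: 1 − (1 + 0.06/12)^(−84) = 0.342265
PMT = $50,000.00 × (0.06/12) / 0.342265
PMT = $730.43 per month

PMT = PV × r / (1-(1+r)^(-n)) = $730.43/month


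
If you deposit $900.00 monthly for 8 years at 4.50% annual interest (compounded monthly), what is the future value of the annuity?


Future value of an ordinary annuity: FV = PMT × ((1 + r)^n − 1) / r
Monthly rate r = 0.045/12 = 0.00375, n = 96
FV = $900.00 × ((1 + 0.045/12)^96 − 1) / (0.045/12)
FV = $900.00 × 115.297241
FV = $103,767.52

FV = PMT × ((1+r)^n - 1)/r = $103,767.52


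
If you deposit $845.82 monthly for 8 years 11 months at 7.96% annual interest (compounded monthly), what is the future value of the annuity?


Future value of an ordinary annuity: FV = PMT × ((1 + r)^n − 1) / r
Monthly rate r = 0.0796/12 ≈ 0.00663333, n = 107
FV = $845.82 × ((1 + 0.0796/12)^107 − 1) / (0.0796/12)
FV = $845.82 × 155.088896
FV = $131,177.29

FV = PMT × ((1+r)^n - 1)/r = $131,177.29


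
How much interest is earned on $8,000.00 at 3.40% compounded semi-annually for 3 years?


Compound interest earned = final amount − principal.
A = P(1 + r/n)^(nt) = $8,000.00 × (1 + 0.034/2)^(2 × 3) = $8,851.48
Interest = A − P = $8,851.48 − $8,000.00 = $851.48

Interest = A - P = $851.48


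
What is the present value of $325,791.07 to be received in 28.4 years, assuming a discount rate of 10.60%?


Present value formula: PV = FV / (1 + r)^t
PV = $325,791.07 / (1 + 0.106)^28.4
PV = $325,791.07 / 17.484194
PV = $18,633.46

PV = FV / (1 + r)^t = $18,633.46


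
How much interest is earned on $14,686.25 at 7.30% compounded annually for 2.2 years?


Compound interest earned = final amount − principal.
A = P(1 + r/n)^(nt) = $14,686.25 × (1 + 0.073/1)^(1 × 2.2) = $17,148.66
Interest = A − P = $17,148.66 − $14,686.25 = $2,462.41

Interest = A - P = $2,462.41


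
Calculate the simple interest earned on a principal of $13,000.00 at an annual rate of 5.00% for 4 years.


Simple interest formula: I = P × r × t
I = $13,000.00 × 0.05 × 4
I = $2,600.00

I = P × r × t = $2,600.00


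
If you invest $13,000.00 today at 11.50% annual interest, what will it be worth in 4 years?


Future value formula: FV = PV × (1 + r)^t
FV = $13,000.00 × (1 + 0.115)^4
FV = $13,000.00 × 1.5456084
FV = $20,092.91

FV = PV × (1 + r)^t = $20,092.91


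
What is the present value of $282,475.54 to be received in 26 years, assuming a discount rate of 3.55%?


Present value formula: PV = FV / (1 + r)^t
PV = $282,475.54 / (1 + 0.0355)^26
PV = $282,475.54 / 2.476867
PV = $114,045.50

PV = FV / (1 + r)^t = $114,045.50


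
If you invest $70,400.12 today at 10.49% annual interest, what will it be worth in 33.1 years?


Future value formula: FV = PV × (1 + r)^t
FV = $70,400.12 × (1 + 0.1049)^33.1
FV = $70,400.12 × 27.1637938
FV = $1,912,334.34

FV = PV × (1 + r)^t = $1,912,334.34


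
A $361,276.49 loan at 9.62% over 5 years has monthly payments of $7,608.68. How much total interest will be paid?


Total paid over the life of the loan = PMT × n.
Total paid = $7,608.68 × 60 = $456,520.80
Total interest = total paid − principal = $456,520.80 − $361,276.49 = $95,244.31

Total interest = (PMT × n) - PV = $95,244.31


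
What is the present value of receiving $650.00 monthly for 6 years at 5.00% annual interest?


Present value of an ordinary annuity: PV = PMT × (1 − (1 + r)^(−n)) / r
Monthly rate r = 0.05/12 ≈ 0.00416667, n = 72
PV = $650.00 × (1 − (1 + 0.05/12)^(−72)) / (0.05/12)
PV = $650.00 × 62.092777
PV = $40,360.31

PV = PMT × (1-(1+r)^(-n))/r = $40,360.31


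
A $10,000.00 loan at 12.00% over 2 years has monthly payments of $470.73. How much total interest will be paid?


Total paid over the life of the loan = PMT × n.
Total paid = $470.73 × 24 = $11,297.52
Total interest = total paid − principal = $11,297.52 − $10,000.00 = $1,297.52

Total interest = (PMT × n) - PV = $1,297.52


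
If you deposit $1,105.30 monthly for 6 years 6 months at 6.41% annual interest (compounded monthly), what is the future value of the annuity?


Future value of an ordinary annuity: FV = PMT × ((1 + r)^n − 1) / r
Monthly rate r = 0.0641/12 ≈ 0.00534167, n = 78
FV = $1,105.30 × ((1 + 0.0641/12)^78 − 1) / (0.0641/12)
FV = $1,105.30 × 96.447511
FV = $106,603.43

FV = PMT × ((1+r)^n - 1)/r = $106,603.43


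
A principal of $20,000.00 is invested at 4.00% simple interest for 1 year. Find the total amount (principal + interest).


Total amount formula: A = P(1 + rt) = P + P·r·t
Interest: I = P × r × t = $20,000.00 × 0.04 × 1 = $800.00
A = P + I = $20,000.00 + $800.00 = $20,800.00

A = P + I = P(1 + rt) = $20,800.00


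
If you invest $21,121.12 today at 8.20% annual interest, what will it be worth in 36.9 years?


Future value formula: FV = PV × (1 + r)^t
FV = $21,121.12 × (1 + 0.082)^36.9
FV = $21,121.12 × 18.322550
FV = $386,992.78

FV = PV × (1 + r)^t = $386,992.78


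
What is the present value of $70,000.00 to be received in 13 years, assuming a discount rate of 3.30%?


Present value formula: PV = FV / (1 + r)^t
PV = $70,000.00 / (1 + 0.033)^13
PV = $70,000.00 / 1.5251206
PV = $45,898.01

PV = FV / (1 + r)^t = $45,898.01


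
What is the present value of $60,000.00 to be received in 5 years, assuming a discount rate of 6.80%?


Present value formula: PV = FV / (1 + r)^t
PV = $60,000.00 / (1 + 0.068)^5
PV = $60,000.00 / 1.3894927
PV = $43,181.23

PV = FV / (1 + r)^t = $43,181.23


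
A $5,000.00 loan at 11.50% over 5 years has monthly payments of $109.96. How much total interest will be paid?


Total paid over the life of the loan = PMT × n.
Total paid = $109.96 × 60 = $6,597.60
Total interest = total paid − principal = $6,597.60 − $5,000.00 = $1,597.60

Total interest = (PMT × n) - PV = $1,597.60


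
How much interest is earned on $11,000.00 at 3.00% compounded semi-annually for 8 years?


Compound interest earned = final amount − principal.
A = P(1 + r/n)^(nt) = $11,000.00 × (1 + 0.03/2)^(2 × 8) = $13,958.84
Interest = A − P = $13,958.84 − $11,000.00 = $2,958.84

Interest = A - P = $2,958.84


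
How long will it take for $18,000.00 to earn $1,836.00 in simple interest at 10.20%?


Rearrange the simple interest formula for t:
I = P × r × t  ⇒  t = I / (P × r)
t = $1,836.00 / ($18,000.00 × 0.102)
t = 1

t = I/(P×r) = 1 year


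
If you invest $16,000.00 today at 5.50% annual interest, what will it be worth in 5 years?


Future value formula: FV = PV × (1 + r)^t
FV = $16,000.00 × (1 + 0.055)^5
FV = $16,000.00 × 1.306960
FV = $20,911.36

FV = PV × (1 + r)^t = $20,911.36


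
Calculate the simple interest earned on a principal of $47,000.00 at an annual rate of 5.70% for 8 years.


Simple interest formula: I = P × r × t
I = $47,000.00 × 0.057 × 8
I = $21,432.00

I = P × r × t = $21,432.00


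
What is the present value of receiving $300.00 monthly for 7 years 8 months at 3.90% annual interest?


Present value of an ordinary annuity: PV = PMT × (1 − (1 + r)^(−n)) / r
Monthly rate r = 0.039/12 = 0.00325, n = 92
PV = $300.00 × (1 − (1 + 0.039/12)^(−92)) / (0.039/12)
PV = $300.00 × 79.409531
PV = $23,822.86

PV = PMT × (1-(1+r)^(-n))/r = $23,822.86


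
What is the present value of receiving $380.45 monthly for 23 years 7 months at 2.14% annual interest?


Present value of an ordinary annuity: PV = PMT × (1 − (1 + r)^(−n)) / r
Monthly rate r = 0.0214/12 ≈ 0.00178333, n = 283
PV = $380.45 × (1 − (1 + 0.0214/12)^(−283)) / (0.0214/12)
PV = $380.45 × 222.073950
PV = $84,488.03

PV = PMT × (1-(1+r)^(-n))/r = $84,488.03


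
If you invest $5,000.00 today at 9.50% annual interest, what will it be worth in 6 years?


Future value formula: FV = PV × (1 + r)^t
FV = $5,000.00 × (1 + 0.095)^6
FV = $5,000.00 × 1.7237914
FV = $8,618.96

FV = PV × (1 + r)^t = $8,618.96


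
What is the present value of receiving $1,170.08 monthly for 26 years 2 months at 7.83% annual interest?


Present value of an ordinary annuity: PV = PMT × (1 − (1 + r)^(−n)) / r
Monthly rate r = 0.0783/12 = 0.006525, n = 314
PV = $1,170.08 × (1 − (1 + 0.0783/12)^(−314)) / (0.0783/12)
PV = $1,170.08 × 133.372618
PV = $156,056.63

PV = PMT × (1-(1+r)^(-n))/r = $156,056.63


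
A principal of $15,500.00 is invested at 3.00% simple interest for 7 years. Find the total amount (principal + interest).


Total amount formula: A = P(1 + rt) = P + P·r·t
Interest: I = P × r × t = $15,500.00 × 0.03 × 7 = $3,255.00
A = P + I = $15,500.00 + $3,255.00 = $18,755.00

A = P + I = P(1 + rt) = $18,755.00


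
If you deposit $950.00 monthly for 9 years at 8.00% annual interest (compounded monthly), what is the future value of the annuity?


Future value of an ordinary annuity: FV = PMT × ((1 + r)^n − 1) / r
Monthly rate r = 0.08/12 ≈ 0.00666667, n = 108
FV = $950.00 × ((1 + 0.08/12)^108 − 1) / (0.08/12)
FV = $950.00 × 157.429535
FV = $149,558.06

FV = PMT × ((1+r)^n - 1)/r = $149,558.06


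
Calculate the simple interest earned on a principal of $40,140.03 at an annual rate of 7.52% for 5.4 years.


Simple interest formula: I = P × r × t
I = $40,140.03 × 0.0752 × 5.4
I = $16,300.06

I = P × r × t = $16,300.06


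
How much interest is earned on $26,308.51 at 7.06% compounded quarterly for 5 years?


Compound interest earned = final amount − principal.
A = P(1 + r/n)^(nt) = $26,308.51 × (1 + 0.0706/4)^(4 × 5) = $37,330.60
Interest = A − P = $37,330.60 − $26,308.51 = $11,022.09

Interest = A - P = $11,022.09


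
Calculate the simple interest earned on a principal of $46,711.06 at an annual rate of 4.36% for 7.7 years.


Simple interest formula: I = P × r × t
I = $46,711.06 × 0.0436 × 7.7
I = $15,681.84

I = P × r × t = $15,681.84


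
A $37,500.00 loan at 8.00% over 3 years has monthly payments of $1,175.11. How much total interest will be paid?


Total paid over the life of the loan = PMT × n.
Total paid = $1,175.11 × 36 = $42,303.96
Total interest = total paid − principal = $42,303.96 − $37,500.00 = $4,803.96

Total interest = (PMT × n) - PV = $4,803.96


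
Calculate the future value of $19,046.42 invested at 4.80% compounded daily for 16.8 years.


Compound interest formula: A = P(1 + r/n)^(nt)
A = $19,046.42 × (1 + 0.048/365)^(365 × 16.8)
Growth factor: (1 + 0.048/365)^6132 = 2.239711
A = $19,046.42 × 2.239711
A = $42,658.48

A = P(1 + r/n)^(nt) = $42,658.48


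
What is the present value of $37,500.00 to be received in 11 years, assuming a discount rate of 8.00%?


Present value formula: PV = FV / (1 + r)^t
PV = $37,500.00 / (1 + 0.08)^11
PV = $37,500.00 / 2.331639
PV = $16,083.11

PV = FV / (1 + r)^t = $16,083.11


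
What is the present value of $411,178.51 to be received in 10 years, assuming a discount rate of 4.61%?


Present value formula: PV = FV / (1 + r)^t
PV = $411,178.51 / (1 + 0.0461)^10
PV = $411,178.51 / 1.5693941
PV = $261,998.25

PV = FV / (1 + r)^t = $261,998.25


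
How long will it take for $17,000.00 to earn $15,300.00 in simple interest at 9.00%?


Rearrange the simple interest formula for t:
I = P × r × t  ⇒  t = I / (P × r)
t = $15,300.00 / ($17,000.00 × 0.09)
t = 10

t = I/(P×r) = 10 years


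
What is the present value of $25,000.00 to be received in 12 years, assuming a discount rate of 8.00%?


Present value formula: PV = FV / (1 + r)^t
PV = $25,000.00 / (1 + 0.08)^12
PV = $25,000.00 / 2.518170
PV = $9,927.84

PV = FV / (1 + r)^t = $9,927.84


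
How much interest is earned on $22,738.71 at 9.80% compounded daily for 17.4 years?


Compound interest earned = final amount − principal.
A = P(1 + r/n)^(nt) = $22,738.71 × (1 + 0.098/365)^(365 × 17.4) = $125,090.80
Interest = A − P = $125,090.80 − $22,738.71 = $102,352.09

Interest = A - P = $102,352.09


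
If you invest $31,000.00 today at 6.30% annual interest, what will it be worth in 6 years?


Future value formula: FV = PV × (1 + r)^t
FV = $31,000.00 × (1 + 0.063)^6
FV = $31,000.00 × 1.4427783
FV = $44,726.13

FV = PV × (1 + r)^t = $44,726.13


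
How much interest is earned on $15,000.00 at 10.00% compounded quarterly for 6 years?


Compound interest earned = final amount − principal.
A = P(1 + r/n)^(nt) = $15,000.00 × (1 + 0.1/4)^(4 × 6) = $27,130.89
Interest = A − P = $27,130.89 − $15,000.00 = $12,130.89

Interest = A - P = $12,130.89
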